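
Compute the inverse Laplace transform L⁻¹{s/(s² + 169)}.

L⁻¹{s/(s² + 169)} = cos(13t)

Final answer: cos(13t)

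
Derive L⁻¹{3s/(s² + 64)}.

This is the form c·s/(s² + a²) with a = 8, c = 3. L⁻¹ = 3·cos(8t)

Final answer: 3·cos(8t)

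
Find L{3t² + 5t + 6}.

L{3t² + 5t + 6} = 3·2/s³ + 5/s² + 6/s = 6/s³ + 5/s² + 6/s

Final answer: 6/s³ + 5/s² + 6/s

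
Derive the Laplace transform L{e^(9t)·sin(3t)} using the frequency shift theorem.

Frequency shift: L{e^(at)f(t)} = F(s-a). L{e^(9t)·sin(3t)} = 3/((s-9)² + 9)

Final answer: 3/((s-9)² + 9)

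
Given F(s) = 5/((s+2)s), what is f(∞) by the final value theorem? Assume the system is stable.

f(∞) = lim_{s→0} sF(s) = lim_{s→0} 5/(s+2) = 5/2

Final answer: 5/2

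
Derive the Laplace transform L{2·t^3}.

L{t^n} = n!/s^(n+1), so L{t^3} = 6/s^4. Then L{2·t^3} = 2·6/s^4 = 12/s^4

Final answer: 12/s^4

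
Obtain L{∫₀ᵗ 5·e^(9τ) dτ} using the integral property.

L{∫₀ᵗ f(τ)dτ} = F(s)/s with F(s) = 5/(s-9), so L{∫₀ᵗ 5·e^(9τ) dτ} = 5/(s(s-9))

Final answer: 5/(s(s-9))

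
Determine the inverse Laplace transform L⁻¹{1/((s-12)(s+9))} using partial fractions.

Decompose: A/(s-12) + B/(s+9). A = 1/21, B = -1/21. f(t) = (e^(12t) - e^(-9t))/21

Final answer: (e^(12t) - e^(-9t))/21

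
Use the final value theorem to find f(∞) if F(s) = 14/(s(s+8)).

f(∞) = lim_{s→0} s·14/(s(s+8)) = lim_{s→0} 14/(s+8) = 14/8 = 7/4

Final answer: 7/4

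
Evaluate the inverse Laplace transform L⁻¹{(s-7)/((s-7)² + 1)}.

Using frequency shift, L⁻¹{(s-7)/((s-7)² + 1)} = e^(7t)·cos(t)

Final answer: e^(7t)·cos(t)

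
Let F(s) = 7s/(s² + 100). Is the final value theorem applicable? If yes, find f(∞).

The final value theorem requires all poles of sF(s) in the left half-plane. sF(s) = 7s²/(s² + 100) has poles at s = ±10i (imaginary axis). Theorem does NOT apply (oscillatory system).

Final answer: Not applicable (oscillatory)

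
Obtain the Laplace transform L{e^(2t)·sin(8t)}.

L{e^(at)·sin(ωt)} = ω/((s-a)² + ω²), so L{e^(2t)·sin(8t)} = 8/((s-2)² + 64)

Final answer: 8/((s-2)² + 64)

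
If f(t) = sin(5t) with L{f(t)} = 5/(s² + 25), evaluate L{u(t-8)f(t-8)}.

Time shift theorem: L{u(t-a)f(t-a)} = e^(-as)F(s). Here a=8, F(s) = 5/(s² + 25), so L{u(t-8)f(t-8)} = e^(-8s)·5/(s² + 25)

Final answer: e^(-8s)·5/(s² + 25)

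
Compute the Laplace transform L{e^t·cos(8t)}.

L{e^(at)·cos(ωt)} = (s-a)/((s-a)² + ω²), so L{e^t·cos(8t)} = (s-1)/((s-1)² + 64)

Final answer: (s-1)/((s-1)² + 64)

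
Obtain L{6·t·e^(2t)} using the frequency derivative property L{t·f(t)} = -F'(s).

L{e^(2t)} = 1/(s-2). By frequency derivative: L{t·e^(2t)} = -d/ds[1/(s-2)] = -(-1)/(s-2)² = 1/(s-2)². Then L{6·t·e^(2t)} = 6·1/(s-2)² = 6/(s-2)²

Final answer: 6/(s-2)²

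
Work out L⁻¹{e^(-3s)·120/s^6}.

L⁻¹{120/s^6} = t^5. By the time shift theorem, L⁻¹{e^(-as)F(s)} = u(t-a)f(t-a) with a=3, so L⁻¹{e^(-3s)·120/s^6} = u(t-3)·(t-3)^5

Final answer: u(t-3)·(t-3)^5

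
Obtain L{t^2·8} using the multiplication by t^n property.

L{8} = 8/s. d^1/ds^1[1/s] = -1/s². d^2/ds^2[1/s] = 2/s^3. So L{t^2} = (-1)^{2}·2/s^3 = 2/s^3. Then L{t^2·8} = 8·2/s^3 = 16/s^3

Final answer: 16/s^3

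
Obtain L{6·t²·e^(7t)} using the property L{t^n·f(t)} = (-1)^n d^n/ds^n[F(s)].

L{e^(7t)} = 1/(s-7). d/ds[1/(s-7)] = -1/(s-7)². d²/ds²[1/(s-7)] = 2/(s-7)³. So L{t²·e^(7t)} = (-1)² · 2/(s-7)³ = 2/(s-7)³. Then L{6·t²·e^(7t)} = 6·2/(s-7)³ = 12/(s-7)³

Final answer: 12/(s-7)³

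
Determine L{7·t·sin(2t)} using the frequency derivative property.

L{sin(2t)} = 2/(s² + 4). By L{t·f(t)} = -F'(s): -d/ds[2/(s² + 4)] = -(2)·(-2s)/(s² + 4)² = 4s/(s² + 4)². Then L{7·t·sin(2t)} = 7·4s/(s² + 4)² = 28s/(s² + 4)²

Final answer: 28s/(s² + 4)²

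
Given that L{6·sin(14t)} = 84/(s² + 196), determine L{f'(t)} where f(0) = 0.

L{f'(t)} = s·F(s) - f(0) = s·84/(s² + 196) - 0 = 84s/(s² + 196)

Final answer: 84s/(s² + 196)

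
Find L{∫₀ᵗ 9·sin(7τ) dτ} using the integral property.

L{∫₀ᵗ f(τ)dτ} = F(s)/s with F(s) = 63/(s² + 49), so the result is (63/(s² + 49))/s = 63/(s(s² + 49))

Final answer: 63/(s(s² + 49))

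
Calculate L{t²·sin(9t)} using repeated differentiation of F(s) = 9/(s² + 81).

F(s) = 9/(s² + 81). F'(s) = -18s/(s² + 81)². F''(s) = -18(81 - 3s²)/(s² + 81)³ = (54s² - 1458)/(s² + 81)³. So L{t²·sin(9t)} = (-1)² F''(s) = (54s² - 1458)/(s² + 81)³

Final answer: (54s² - 1458)/(s² + 81)³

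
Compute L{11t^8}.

L{t^n} = n!/s^(n+1). So L{11t^8} = 11·8!/s^9 = 443520/s^9

Final answer: 443520/s^9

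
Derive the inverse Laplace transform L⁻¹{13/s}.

L⁻¹{c/s} = c, so L⁻¹{13/s} = 13

Final answer: 13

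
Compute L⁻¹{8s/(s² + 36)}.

This is the form c·s/(s² + a²) with a = 6, c = 8. L⁻¹ = 8·cos(6t)

Final answer: 8·cos(6t)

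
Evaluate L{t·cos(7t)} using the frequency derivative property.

L{cos(7t)} = s/(s² + 49). Derivative: d/ds[s/(s² + 49)] = [(s² + 49) - s·2s]/(s² + 49)² = (49 - s²)/(s² + 49)². So L{t·cos(7t)} = -F'(s) = (s² - 49)/(s² + 49)²

Final answer: (s² - 49)/(s² + 49)²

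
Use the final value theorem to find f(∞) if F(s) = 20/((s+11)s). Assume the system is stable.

f(∞) = lim_{s→0} sF(s) = lim_{s→0} 20/(s+11) = 20/11

Final answer: 20/11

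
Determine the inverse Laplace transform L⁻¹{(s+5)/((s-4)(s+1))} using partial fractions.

Using partial fractions, f(t) = (9e^(4t) - 4e^(-t))/5

Final answer: (9e^(4t) - 4e^(-t))/5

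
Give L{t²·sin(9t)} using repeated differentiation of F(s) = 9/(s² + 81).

F(s) = 9/(s² + 81). F'(s) = -18s/(s² + 81)². F''(s) = -18(81 - 3s²)/(s² + 81)³ = (54s² - 1458)/(s² + 81)³. So L{t²·sin(9t)} = (-1)² F''(s) = (54s² - 1458)/(s² + 81)³

Final answer: (54s² - 1458)/(s² + 81)³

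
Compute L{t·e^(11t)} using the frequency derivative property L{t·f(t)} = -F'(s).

L{e^(11t)} = 1/(s-11). By frequency derivative: L{t·e^(11t)} = -d/ds[1/(s-11)] = -(-1)/(s-11)² = 1/(s-11)²

Final answer: 1/(s-11)²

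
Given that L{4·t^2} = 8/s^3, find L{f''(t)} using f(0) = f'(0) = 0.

L{f''(t)} = s²F(s) - sf(0) - f'(0) = s²·8/s^3 - 0 - 0 = 8/s

Final answer: 8/s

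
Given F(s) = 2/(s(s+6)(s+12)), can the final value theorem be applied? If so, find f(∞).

Poles of sF(s) = 2/((s+6)(s+12)) are at s = -6 and s = -12, both in the left half-plane. Theorem applies. f(∞) = lim_{s→0} sF(s) = 2/(6·12) = 1/36

Final answer: 1/36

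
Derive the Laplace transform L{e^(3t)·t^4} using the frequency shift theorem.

L{e^(at)·t^n} = n!/(s-a)^(n+1), so L{e^(3t)·t^4} = 24/(s-3)^5

Final answer: 24/(s-3)^5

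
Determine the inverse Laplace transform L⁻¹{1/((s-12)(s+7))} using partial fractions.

Decompose: A/(s-12) + B/(s+7). A = 1/19, B = -1/19. f(t) = (e^(12t) - e^(-7t))/19

Final answer: (e^(12t) - e^(-7t))/19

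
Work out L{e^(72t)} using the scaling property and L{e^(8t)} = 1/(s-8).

Using L{f(at)} = (1/a)F(s/a) with a=9 and f(t) = e^(8t): L{e^(72t)} = (1/9) · 1/((s/9)-8) = (1/9) · 9/(s-72) = 1/(s-72)

Final answer: 1/(s-72)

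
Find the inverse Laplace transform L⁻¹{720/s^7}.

L⁻¹{n!/s^(n+1)} = t^n with n=6. So L⁻¹{720/s^7} = t^6

Final answer: t^6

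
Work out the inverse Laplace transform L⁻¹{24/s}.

L⁻¹{c/s} = c, so L⁻¹{24/s} = 24

Final answer: 24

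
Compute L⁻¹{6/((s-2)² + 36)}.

Form: b/((s-a)² + b²) → e^(at)sin(bt). With a=2, b=6

Final answer: e^(2t)·sin(6t)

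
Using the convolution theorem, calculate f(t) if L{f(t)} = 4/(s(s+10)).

4/(s(s+10)) = (4/s)·(1/(s+10)) = L{4}·L{e^(-10t)}. By convolution, f(t) = 4*e^(-10t) = ∫₀ᵗ 4·e^(-10τ) dτ = 4·(1 - e^(-10t))/10

Final answer: 4·(1 - e^(-10t))/10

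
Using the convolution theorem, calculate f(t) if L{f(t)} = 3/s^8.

3/s^8 = (3/s)·(1/s^7) = L{3}·L{t^6/720}. By convolution, f(t) = 3*t^6/720 = ∫₀ᵗ 3·τ^6/720 dτ = 3·t^7/5040

Final answer: 3·t^7/5040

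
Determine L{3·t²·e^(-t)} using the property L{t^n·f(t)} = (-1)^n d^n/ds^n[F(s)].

L{e^(-t)} = 1/(s+1). d/ds[1/(s+1)] = -1/(s+1)². d²/ds²[1/(s+1)] = 2/(s+1)³. So L{t²·e^(-t)} = (-1)² · 2/(s+1)³ = 2/(s+1)³. Then L{3·t²·e^(-t)} = 3·2/(s+1)³ = 6/(s+1)³

Final answer: 6/(s+1)³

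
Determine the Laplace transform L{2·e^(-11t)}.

L{e^(at)} = 1/(s-a), so L{e^(-11t)} = 1/(s+11). Then L{2·e^(-11t)} = 2/(s+11)

Final answer: 2/(s+11)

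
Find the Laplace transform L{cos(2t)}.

L{cos(ωt)} = s/(s² + ω²), so L{cos(2t)} = s/(s² + 4)

Final answer: s/(s² + 4)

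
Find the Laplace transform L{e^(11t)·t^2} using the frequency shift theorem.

L{e^(at)·t^n} = n!/(s-a)^(n+1), so L{e^(11t)·t^2} = 2/(s-11)^3

Final answer: 2/(s-11)^3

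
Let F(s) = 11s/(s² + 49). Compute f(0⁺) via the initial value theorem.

f(0⁺) = lim_{s→∞} s·11s/(s² + 49) = lim_{s→∞} 11s²/(s² + 49) = 11

Final answer: 11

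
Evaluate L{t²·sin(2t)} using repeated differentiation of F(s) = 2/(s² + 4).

F(s) = 2/(s² + 4). F'(s) = -4s/(s² + 4)². F''(s) = -4(4 - 3s²)/(s² + 4)³ = (12s² - 16)/(s² + 4)³. So L{t²·sin(2t)} = (-1)² F''(s) = (12s² - 16)/(s² + 4)³

Final answer: (12s² - 16)/(s² + 4)³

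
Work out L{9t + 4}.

L{9t + 4} = 9·L{t} + 4·L{1} = 9/s² + 4/s

Final answer: 9/s² + 4/s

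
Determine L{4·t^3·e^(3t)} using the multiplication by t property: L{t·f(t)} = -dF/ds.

Using L{t^n·e^(at)} = n!/(s-a)^(n+1), L{t^3·e^(3t)} = 6/(s-3)^4, so L{4·t^3·e^(3t)} = 4·6/(s-3)^4 = 24/(s-3)^4

Final answer: 24/(s-3)^4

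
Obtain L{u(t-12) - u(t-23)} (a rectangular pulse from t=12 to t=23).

L{u(t-a)} = e^(-as)/s. L{u(t-12) - u(t-23)} = (e^(-12s) - e^(-23s))/s

Final answer: (e^(-12s) - e^(-23s))/s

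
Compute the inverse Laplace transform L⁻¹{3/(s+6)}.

L⁻¹{1/(s-a)} = e^(at), so L⁻¹{1/(s+6)} = e^(-6t), and L⁻¹{3/(s+6)} = 3·e^(-6t)

Final answer: 3·e^(-6t)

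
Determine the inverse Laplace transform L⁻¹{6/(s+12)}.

L⁻¹{1/(s-a)} = e^(at), so L⁻¹{1/(s+12)} = e^(-12t), and L⁻¹{6/(s+12)} = 6·e^(-12t)

Final answer: 6·e^(-12t)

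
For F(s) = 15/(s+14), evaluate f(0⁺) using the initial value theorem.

f(0⁺) = lim_{s→∞} s·15/(s+14) = lim_{s→∞} 15s/(s+14) = 15

Final answer: 15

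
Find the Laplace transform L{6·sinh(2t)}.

L{sinh(ωt)} = ω/(s² - ω²), so L{sinh(2t)} = 2/(s² - 4). Then L{6·sinh(2t)} = 6·2/(s² - 4) = 12/(s² - 4)

Final answer: 12/(s² - 4)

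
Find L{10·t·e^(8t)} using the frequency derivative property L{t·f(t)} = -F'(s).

L{e^(8t)} = 1/(s-8). By frequency derivative: L{t·e^(8t)} = -d/ds[1/(s-8)] = -(-1)/(s-8)² = 1/(s-8)². Then L{10·t·e^(8t)} = 10·1/(s-8)² = 10/(s-8)²

Final answer: 10/(s-8)²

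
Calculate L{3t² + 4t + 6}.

L{3t² + 4t + 6} = 3·2/s³ + 4/s² + 6/s = 6/s³ + 4/s² + 6/s

Final answer: 6/s³ + 4/s² + 6/s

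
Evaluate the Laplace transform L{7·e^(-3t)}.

L{e^(at)} = 1/(s-a), so L{e^(-3t)} = 1/(s+3). Then L{7·e^(-3t)} = 7/(s+3)

Final answer: 7/(s+3)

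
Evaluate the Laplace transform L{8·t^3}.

L{t^n} = n!/s^(n+1), so L{t^3} = 6/s^4. Then L{8·t^3} = 8·6/s^4 = 48/s^4

Final answer: 48/s^4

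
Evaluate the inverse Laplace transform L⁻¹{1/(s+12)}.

L⁻¹{1/(s-a)} = e^(at), so L⁻¹{1/(s+12)} = e^(-12t)

Final answer: e^(-12t)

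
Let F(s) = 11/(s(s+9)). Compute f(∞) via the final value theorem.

f(∞) = lim_{s→0} s·11/(s(s+9)) = lim_{s→0} 11/(s+9) = 11/9 = 11/9

Final answer: 11/9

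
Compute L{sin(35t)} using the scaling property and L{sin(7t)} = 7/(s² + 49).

Using L{f(at)} = (1/a)F(s/a) with a=5: L{sin(35t)} = (1/5) · 7/((s/5)² + 49) = (1/5) · 7·25/(s² + 1225) = 35/(s² + 1225)

Final answer: 35/(s² + 1225)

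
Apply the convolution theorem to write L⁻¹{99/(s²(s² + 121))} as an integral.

99/(s²(s² + 121)) = (1/s²)·(99/(s² + 121)) = L{t}·L{9·sin(11t)}. So f(t) = t*(9·sin(11t)) = ∫₀ᵗ 9τ·sin(11(t-τ)) dτ

Final answer: ∫₀ᵗ 9τ·sin(11(t-τ)) dτ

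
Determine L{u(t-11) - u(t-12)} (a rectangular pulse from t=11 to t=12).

L{u(t-a)} = e^(-as)/s. L{u(t-11) - u(t-12)} = (e^(-11s) - e^(-12s))/s

Final answer: (e^(-11s) - e^(-12s))/s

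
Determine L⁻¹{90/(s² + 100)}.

This is the form c·a/(s² + a²) with a = 10, c = 9. L⁻¹ = 9·sin(10t)

Final answer: 9·sin(10t)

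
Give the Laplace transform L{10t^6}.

L{10t^6} = 10 · L{t^6} = 10 · 720/s^7 = 7200/s^7

Final answer: 7200/s^7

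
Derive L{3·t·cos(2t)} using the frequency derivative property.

L{cos(2t)} = s/(s² + 4). Derivative: d/ds[s/(s² + 4)] = [(s² + 4) - s·2s]/(s² + 4)² = (4 - s²)/(s² + 4)². So L{t·cos(2t)} = -F'(s) = (s² - 4)/(s² + 4)². Then L{3·t·cos(2t)} = 3·(s² - 4)/(s² + 4)²

Final answer: 3·(s² - 4)/(s² + 4)²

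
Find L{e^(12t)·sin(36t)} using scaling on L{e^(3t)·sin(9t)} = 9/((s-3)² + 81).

Scaling with a=4: L{e^(12t)·sin(36t)} = (1/4) · 9/((s/4-3)² + 81). Simplifying: 36/((s-12)² + 1296)

Final answer: 36/((s-12)² + 1296)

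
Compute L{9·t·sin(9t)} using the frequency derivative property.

L{sin(9t)} = 9/(s² + 81). By L{t·f(t)} = -F'(s): -d/ds[9/(s² + 81)] = -(9)·(-2s)/(s² + 81)² = 18s/(s² + 81)². Then L{9·t·sin(9t)} = 9·18s/(s² + 81)² = 162s/(s² + 81)²

Final answer: 162s/(s² + 81)²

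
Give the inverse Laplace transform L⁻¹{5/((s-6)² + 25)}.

Using frequency shift, L⁻¹{5/((s-6)² + 25)} = e^(6t)·sin(5t)

Final answer: e^(6t)·sin(5t)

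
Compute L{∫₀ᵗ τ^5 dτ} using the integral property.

L{∫₀ᵗ f(τ)dτ} = F(s)/s with f(t) = t^5. F(s) = 120/s^6, so L{∫₀ᵗ τ^5 dτ} = (120/s^6)/s = 120/s^7. (Check: ∫₀ᵗ τ^5 dτ = t^6/6.)

Final answer: 120/s^7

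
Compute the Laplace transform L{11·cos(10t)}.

L{cos(ωt)} = s/(s² + ω²), so L{cos(10t)} = s/(s² + 100). Then L{11·cos(10t)} = 11·s/(s² + 100) = 11s/(s² + 100)

Final answer: 11s/(s² + 100)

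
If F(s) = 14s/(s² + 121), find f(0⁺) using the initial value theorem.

f(0⁺) = lim_{s→∞} s·14s/(s² + 121) = lim_{s→∞} 14s²/(s² + 121) = 14

Final answer: 14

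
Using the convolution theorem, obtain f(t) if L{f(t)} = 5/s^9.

5/s^9 = (5/s)·(1/s^8) = L{5}·L{t^7/5040}. By convolution, f(t) = 5*t^7/5040 = ∫₀ᵗ 5·τ^7/5040 dτ = 5·t^8/40320

Final answer: 5·t^8/40320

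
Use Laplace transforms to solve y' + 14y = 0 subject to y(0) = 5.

L{y'} + 14L{y} = 0. sY - 5 + 14Y = 0. Y(s+14) = 5. Y = 5/(s+14)

Final answer: y(t) = 5e^(-14t)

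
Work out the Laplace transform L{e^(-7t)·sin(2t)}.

L{e^(at)·sin(ωt)} = ω/((s-a)² + ω²), so L{e^(-7t)·sin(2t)} = 2/((s+7)² + 4)

Final answer: 2/((s+7)² + 4)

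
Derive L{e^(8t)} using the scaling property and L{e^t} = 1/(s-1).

Using L{f(at)} = (1/a)F(s/a) with a=8 and f(t) = e^t: L{e^(8t)} = (1/8) · 1/((s/8)-1) = (1/8) · 8/(s-8) = 1/(s-8)

Final answer: 1/(s-8)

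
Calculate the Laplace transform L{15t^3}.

L{15t^3} = 15 · L{t^3} = 15 · 6/s^4 = 90/s^4

Final answer: 90/s^4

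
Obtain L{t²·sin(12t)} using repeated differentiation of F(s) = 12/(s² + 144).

F(s) = 12/(s² + 144). F'(s) = -24s/(s² + 144)². F''(s) = -24(144 - 3s²)/(s² + 144)³ = (72s² - 3456)/(s² + 144)³. So L{t²·sin(12t)} = (-1)² F''(s) = (72s² - 3456)/(s² + 144)³

Final answer: (72s² - 3456)/(s² + 144)³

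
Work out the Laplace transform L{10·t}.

L{t^n} = n!/s^(n+1), so L{t} = 1/s^2. Then L{10·t} = 10·1/s^2 = 10/s^2

Final answer: 10/s^2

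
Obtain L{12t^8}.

L{t^n} = n!/s^(n+1). So L{12t^8} = 12·8!/s^9 = 483840/s^9

Final answer: 483840/s^9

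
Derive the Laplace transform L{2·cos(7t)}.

L{cos(ωt)} = s/(s² + ω²), so L{cos(7t)} = s/(s² + 49). Then L{2·cos(7t)} = 2·s/(s² + 49) = 2s/(s² + 49)

Final answer: 2s/(s² + 49)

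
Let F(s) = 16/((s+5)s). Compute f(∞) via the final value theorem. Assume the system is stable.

f(∞) = lim_{s→0} sF(s) = lim_{s→0} 16/(s+5) = 16/5

Final answer: 16/5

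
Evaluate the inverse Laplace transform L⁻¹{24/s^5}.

L⁻¹{n!/s^(n+1)} = t^n with n=4. So L⁻¹{24/s^5} = t^4

Final answer: t^4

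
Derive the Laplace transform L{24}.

L{24} = 24 · L{1} = 24/s

Final answer: 24/s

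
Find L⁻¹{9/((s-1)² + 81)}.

Form: b/((s-a)² + b²) → e^(at)sin(bt). With a=1, b=9

Final answer: e^t·sin(9t)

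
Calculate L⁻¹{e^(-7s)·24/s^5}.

L⁻¹{24/s^5} = t^4. By the time shift theorem, L⁻¹{e^(-as)F(s)} = u(t-a)f(t-a) with a=7, so L⁻¹{e^(-7s)·24/s^5} = u(t-7)·(t-7)^4

Final answer: u(t-7)·(t-7)^4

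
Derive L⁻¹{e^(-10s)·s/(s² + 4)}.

L⁻¹{s/(s² + 4)} = cos(2t). By the time shift theorem, L⁻¹{e^(-as)F(s)} = u(t-a)f(t-a) with a=10, so L⁻¹{e^(-10s)·s/(s² + 4)} = u(t-10)·cos(2(t-10))

Final answer: u(t-10)·cos(2(t-10))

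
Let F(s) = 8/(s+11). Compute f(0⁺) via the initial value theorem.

f(0⁺) = lim_{s→∞} s·8/(s+11) = lim_{s→∞} 8s/(s+11) = 8

Final answer: 8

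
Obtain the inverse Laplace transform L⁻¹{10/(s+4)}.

L⁻¹{1/(s-a)} = e^(at), so L⁻¹{1/(s+4)} = e^(-4t), and L⁻¹{10/(s+4)} = 10·e^(-4t)

Final answer: 10·e^(-4t)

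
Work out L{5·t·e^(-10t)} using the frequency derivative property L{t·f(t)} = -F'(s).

L{e^(-10t)} = 1/(s+10). By frequency derivative: L{t·e^(-10t)} = -d/ds[1/(s+10)] = -(-1)/(s+10)² = 1/(s+10)². Then L{5·t·e^(-10t)} = 5·1/(s+10)² = 5/(s+10)²

Final answer: 5/(s+10)²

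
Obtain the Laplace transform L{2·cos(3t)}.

L{cos(ωt)} = s/(s² + ω²), so L{cos(3t)} = s/(s² + 9). Then L{2·cos(3t)} = 2·s/(s² + 9) = 2s/(s² + 9)

Final answer: 2s/(s² + 9)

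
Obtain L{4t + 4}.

L{4t + 4} = 4·L{t} + 4·L{1} = 4/s² + 4/s

Final answer: 4/s² + 4/s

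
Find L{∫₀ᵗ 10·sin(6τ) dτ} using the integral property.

L{∫₀ᵗ f(τ)dτ} = F(s)/s with F(s) = 60/(s² + 36), so the result is (60/(s² + 36))/s = 60/(s(s² + 36))

Final answer: 60/(s(s² + 36))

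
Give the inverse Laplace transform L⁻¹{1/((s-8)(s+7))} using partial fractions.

Decompose: A/(s-8) + B/(s+7). A = 1/15, B = -1/15. f(t) = (e^(8t) - e^(-7t))/15

Final answer: (e^(8t) - e^(-7t))/15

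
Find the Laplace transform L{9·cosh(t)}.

L{cosh(ωt)} = s/(s² - ω²), so L{cosh(t)} = s/(s² - 1). Then L{9·cosh(t)} = 9·s/(s² - 1) = 9s/(s² - 1)

Final answer: 9s/(s² - 1)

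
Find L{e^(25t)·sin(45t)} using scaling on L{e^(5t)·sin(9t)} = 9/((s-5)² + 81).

Scaling with a=5: L{e^(25t)·sin(45t)} = (1/5) · 9/((s/5-5)² + 81). Simplifying: 45/((s-25)² + 2025)

Final answer: 45/((s-25)² + 2025)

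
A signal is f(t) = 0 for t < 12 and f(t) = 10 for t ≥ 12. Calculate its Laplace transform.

f(t) = 10·u(t-12). L{u(t-12)} = e^(-12s)/s, so L{f(t)} = 10·e^(-12s)/s

Final answer: 10·e^(-12s)/s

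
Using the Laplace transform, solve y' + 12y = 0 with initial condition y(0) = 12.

L{y'} + 12L{y} = 0. sY - 12 + 12Y = 0. Y(s+12) = 12. Y = 12/(s+12)

Final answer: y(t) = 12e^(-12t)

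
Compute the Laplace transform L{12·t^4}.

L{t^n} = n!/s^(n+1), so L{t^4} = 24/s^5. Then L{12·t^4} = 12·24/s^5 = 288/s^5

Final answer: 288/s^5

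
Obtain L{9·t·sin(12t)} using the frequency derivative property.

L{sin(12t)} = 12/(s² + 144). By L{t·f(t)} = -F'(s): -d/ds[12/(s² + 144)] = -(12)·(-2s)/(s² + 144)² = 24s/(s² + 144)². Then L{9·t·sin(12t)} = 9·24s/(s² + 144)² = 216s/(s² + 144)²

Final answer: 216s/(s² + 144)²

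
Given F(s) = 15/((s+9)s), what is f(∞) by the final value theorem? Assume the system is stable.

f(∞) = lim_{s→0} sF(s) = lim_{s→0} 15/(s+9) = 5/3

Final answer: 5/3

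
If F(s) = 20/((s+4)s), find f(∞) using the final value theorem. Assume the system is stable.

f(∞) = lim_{s→0} sF(s) = lim_{s→0} 20/(s+4) = 5

Final answer: 5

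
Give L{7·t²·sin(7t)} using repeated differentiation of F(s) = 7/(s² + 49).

F(s) = 7/(s² + 49). F'(s) = -14s/(s² + 49)². F''(s) = -14(49 - 3s²)/(s² + 49)³ = (42s² - 686)/(s² + 49)³. So L{t²·sin(7t)} = (-1)² F''(s) = (42s² - 686)/(s² + 49)³. Then L{7·t²·sin(7t)} = 7·(42s² - 686)/(s² + 49)³ = (294s² - 4802)/(s² + 49)³

Final answer: (294s² - 4802)/(s² + 49)³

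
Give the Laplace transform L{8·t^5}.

L{t^n} = n!/s^(n+1), so L{t^5} = 120/s^6. Then L{8·t^5} = 8·120/s^6 = 960/s^6

Final answer: 960/s^6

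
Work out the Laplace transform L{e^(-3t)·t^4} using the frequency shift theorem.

L{e^(at)·t^n} = n!/(s-a)^(n+1), so L{e^(-3t)·t^4} = 24/(s+3)^5

Final answer: 24/(s+3)^5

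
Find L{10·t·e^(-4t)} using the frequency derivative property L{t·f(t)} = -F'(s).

L{e^(-4t)} = 1/(s+4). By frequency derivative: L{t·e^(-4t)} = -d/ds[1/(s+4)] = -(-1)/(s+4)² = 1/(s+4)². Then L{10·t·e^(-4t)} = 10·1/(s+4)² = 10/(s+4)²

Final answer: 10/(s+4)²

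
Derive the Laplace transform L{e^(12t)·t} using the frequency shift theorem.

L{e^(at)·t^n} = n!/(s-a)^(n+1), so L{e^(12t)·t} = 1/(s-12)^2

Final answer: 1/(s-12)^2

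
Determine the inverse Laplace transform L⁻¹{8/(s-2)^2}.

L⁻¹{n!/(s-a)^(n+1)} = t^n·e^(at) with n=1, a=2. So L⁻¹{1/(s-2)^2} = t·e^(2t), and L⁻¹{8/(s-2)^2} = (8/1)·t·e^(2t) = 8·t·e^(2t)

Final answer: 8·t·e^(2t)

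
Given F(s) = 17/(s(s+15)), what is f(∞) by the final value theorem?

f(∞) = lim_{s→0} s·17/(s(s+15)) = lim_{s→0} 17/(s+15) = 17/15 = 17/15

Final answer: 17/15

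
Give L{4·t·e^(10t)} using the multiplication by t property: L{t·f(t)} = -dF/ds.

Using L{t^n·e^(at)} = n!/(s-a)^(n+1), L{t·e^(10t)} = 1/(s-10)^2, so L{4·t·e^(10t)} = 4·1/(s-10)^2 = 4/(s-10)^2

Final answer: 4/(s-10)^2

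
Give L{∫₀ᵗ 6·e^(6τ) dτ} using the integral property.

L{∫₀ᵗ f(τ)dτ} = F(s)/s with F(s) = 6/(s-6), so L{∫₀ᵗ 6·e^(6τ) dτ} = 6/(s(s-6))

Final answer: 6/(s(s-6))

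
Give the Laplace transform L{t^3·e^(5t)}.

L{t^n·e^(at)} = n!/(s-a)^(n+1), so L{t^3·e^(5t)} = 6/(s-5)^4

Final answer: 6/(s-5)^4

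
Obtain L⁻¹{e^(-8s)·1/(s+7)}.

L⁻¹{1/(s+7)} = e^(-7t). By the time shift theorem, L⁻¹{e^(-as)F(s)} = u(t-a)f(t-a) with a=8, so L⁻¹{e^(-8s)·1/(s+7)} = u(t-8)·e^(-7(t-8))

Final answer: u(t-8)·e^(-7(t-8))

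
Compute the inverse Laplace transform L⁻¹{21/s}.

L⁻¹{c/s} = c, so L⁻¹{21/s} = 21

Final answer: 21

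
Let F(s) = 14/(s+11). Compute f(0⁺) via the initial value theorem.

f(0⁺) = lim_{s→∞} s·14/(s+11) = lim_{s→∞} 14s/(s+11) = 14

Final answer: 14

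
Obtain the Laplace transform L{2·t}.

L{t^n} = n!/s^(n+1), so L{t} = 1/s^2. Then L{2·t} = 2·1/s^2 = 2/s^2

Final answer: 2/s^2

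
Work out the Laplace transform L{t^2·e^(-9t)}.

L{t^n·e^(at)} = n!/(s-a)^(n+1), so L{t^2·e^(-9t)} = 2/(s+9)^3

Final answer: 2/(s+9)^3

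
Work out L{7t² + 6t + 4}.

L{7t² + 6t + 4} = 7·2/s³ + 6/s² + 4/s = 14/s³ + 6/s² + 4/s

Final answer: 14/s³ + 6/s² + 4/s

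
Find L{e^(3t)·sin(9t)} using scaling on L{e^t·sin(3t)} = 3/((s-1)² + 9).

Scaling with a=3: L{e^(3t)·sin(9t)} = (1/3) · 3/((s/3-1)² + 9). Simplifying: 9/((s-3)² + 81)

Final answer: 9/((s-3)² + 81)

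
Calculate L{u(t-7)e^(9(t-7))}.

u(t-a)f(t-a) with f(t)=e^(9t). L{e^(9t)} = 1/(s-9). By time shift: e^(-7s)/(s-9)

Final answer: e^(-7s)/(s-9)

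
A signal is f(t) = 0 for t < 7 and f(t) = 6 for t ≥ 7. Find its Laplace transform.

f(t) = 6·u(t-7). L{u(t-7)} = e^(-7s)/s, so L{f(t)} = 6·e^(-7s)/s

Final answer: 6·e^(-7s)/s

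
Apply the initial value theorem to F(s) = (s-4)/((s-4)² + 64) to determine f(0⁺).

f(0⁺) = lim_{s→∞} sF(s) = lim_{s→∞} s(s-4)/((s-4)² + 64) = 1

Final answer: 1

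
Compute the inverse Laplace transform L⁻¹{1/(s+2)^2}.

L⁻¹{n!/(s-a)^(n+1)} = t^n·e^(at), so L⁻¹{1/(s+2)^2} = t·e^(-2t)

Final answer: t·e^(-2t)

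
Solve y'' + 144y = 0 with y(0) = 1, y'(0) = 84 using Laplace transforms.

L{y''} + 144L{y} = 0. s²Y - s - 84 + 144Y = 0. Y(s² + 144) = s + 84. Y = (s + 84)/(s² + 144). Inverting: y(t) = cos(12t) + 7sin(12t)

Final answer: y(t) = cos(12t) + 7sin(12t)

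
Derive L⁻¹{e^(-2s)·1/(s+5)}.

L⁻¹{1/(s+5)} = e^(-5t). By the time shift theorem, L⁻¹{e^(-as)F(s)} = u(t-a)f(t-a) with a=2, so L⁻¹{e^(-2s)·1/(s+5)} = u(t-2)·e^(-5(t-2))

Final answer: u(t-2)·e^(-5(t-2))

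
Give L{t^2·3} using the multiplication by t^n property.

L{3} = 3/s. d^1/ds^1[1/s] = -1/s². d^2/ds^2[1/s] = 2/s^3. So L{t^2} = (-1)^{2}·2/s^3 = 2/s^3. Then L{t^2·3} = 3·2/s^3 = 6/s^3

Final answer: 6/s^3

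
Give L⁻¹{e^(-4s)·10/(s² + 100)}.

L⁻¹{10/(s² + 100)} = sin(10t). By the time shift theorem, L⁻¹{e^(-as)F(s)} = u(t-a)f(t-a) with a=4, so L⁻¹{e^(-4s)·10/(s² + 100)} = u(t-4)·sin(10(t-4))

Final answer: u(t-4)·sin(10(t-4))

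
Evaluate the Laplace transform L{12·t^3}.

L{t^n} = n!/s^(n+1), so L{t^3} = 6/s^4. Then L{12·t^3} = 12·6/s^4 = 72/s^4

Final answer: 72/s^4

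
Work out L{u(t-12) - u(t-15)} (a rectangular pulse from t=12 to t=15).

L{u(t-a)} = e^(-as)/s. L{u(t-12) - u(t-15)} = (e^(-12s) - e^(-15s))/s

Final answer: (e^(-12s) - e^(-15s))/s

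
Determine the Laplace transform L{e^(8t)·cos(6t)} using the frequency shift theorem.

Frequency shift: L{e^(at)f(t)} = F(s-a). L{e^(8t)·cos(6t)} = (s-8)/((s-8)² + 36)

Final answer: (s-8)/((s-8)² + 36)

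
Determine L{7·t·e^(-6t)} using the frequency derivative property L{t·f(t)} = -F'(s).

L{e^(-6t)} = 1/(s+6). By frequency derivative: L{t·e^(-6t)} = -d/ds[1/(s+6)] = -(-1)/(s+6)² = 1/(s+6)². Then L{7·t·e^(-6t)} = 7·1/(s+6)² = 7/(s+6)²

Final answer: 7/(s+6)²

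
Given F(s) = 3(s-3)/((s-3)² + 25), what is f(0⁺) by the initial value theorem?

f(0⁺) = lim_{s→∞} sF(s) = lim_{s→∞} 3s(s-3)/((s-3)² + 25) = 3

Final answer: 3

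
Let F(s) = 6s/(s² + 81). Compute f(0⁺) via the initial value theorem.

f(0⁺) = lim_{s→∞} s·6s/(s² + 81) = lim_{s→∞} 6s²/(s² + 81) = 6

Final answer: 6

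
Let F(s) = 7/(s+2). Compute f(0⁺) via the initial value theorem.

f(0⁺) = lim_{s→∞} s·7/(s+2) = lim_{s→∞} 7s/(s+2) = 7

Final answer: 7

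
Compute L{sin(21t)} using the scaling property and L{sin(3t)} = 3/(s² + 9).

Using L{f(at)} = (1/a)F(s/a) with a=7: L{sin(21t)} = (1/7) · 3/((s/7)² + 9) = (1/7) · 3·49/(s² + 441) = 21/(s² + 441)

Final answer: 21/(s² + 441)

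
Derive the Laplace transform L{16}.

L{16} = 16 · L{1} = 16/s

Final answer: 16/s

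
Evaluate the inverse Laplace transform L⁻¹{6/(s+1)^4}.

L⁻¹{n!/(s-a)^(n+1)} = t^n·e^(at) with n=3, a=-1. So L⁻¹{6/(s+1)^4} = t^3·e^(-t)

Final answer: t^3·e^(-t)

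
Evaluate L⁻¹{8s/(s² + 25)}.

This is the form c·s/(s² + a²) with a = 5, c = 8. L⁻¹ = 8·cos(5t)

Final answer: 8·cos(5t)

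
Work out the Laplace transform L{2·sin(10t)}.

L{sin(ωt)} = ω/(s² + ω²), so L{sin(10t)} = 10/(s² + 100). Then L{2·sin(10t)} = 2·10/(s² + 100) = 20/(s² + 100)

Final answer: 20/(s² + 100)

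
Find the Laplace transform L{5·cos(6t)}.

L{cos(ωt)} = s/(s² + ω²), so L{cos(6t)} = s/(s² + 36). Then L{5·cos(6t)} = 5·s/(s² + 36) = 5s/(s² + 36)

Final answer: 5s/(s² + 36)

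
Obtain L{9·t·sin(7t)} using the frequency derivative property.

L{sin(7t)} = 7/(s² + 49). By L{t·f(t)} = -F'(s): -d/ds[7/(s² + 49)] = -(7)·(-2s)/(s² + 49)² = 14s/(s² + 49)². Then L{9·t·sin(7t)} = 9·14s/(s² + 49)² = 126s/(s² + 49)²

Final answer: 126s/(s² + 49)²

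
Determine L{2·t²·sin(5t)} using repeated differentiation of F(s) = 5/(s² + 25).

F(s) = 5/(s² + 25). F'(s) = -10s/(s² + 25)². F''(s) = -10(25 - 3s²)/(s² + 25)³ = (30s² - 250)/(s² + 25)³. So L{t²·sin(5t)} = (-1)² F''(s) = (30s² - 250)/(s² + 25)³. Then L{2·t²·sin(5t)} = 2·(30s² - 250)/(s² + 25)³ = (60s² - 500)/(s² + 25)³

Final answer: (60s² - 500)/(s² + 25)³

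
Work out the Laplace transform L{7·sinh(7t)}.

L{sinh(ωt)} = ω/(s² - ω²), so L{sinh(7t)} = 7/(s² - 49). Then L{7·sinh(7t)} = 7·7/(s² - 49) = 49/(s² - 49)

Final answer: 49/(s² - 49)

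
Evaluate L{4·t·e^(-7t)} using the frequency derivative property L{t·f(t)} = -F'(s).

L{e^(-7t)} = 1/(s+7). By frequency derivative: L{t·e^(-7t)} = -d/ds[1/(s+7)] = -(-1)/(s+7)² = 1/(s+7)². Then L{4·t·e^(-7t)} = 4·1/(s+7)² = 4/(s+7)²

Final answer: 4/(s+7)²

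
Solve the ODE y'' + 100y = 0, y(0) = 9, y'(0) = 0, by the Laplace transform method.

L{y''} + 100L{y} = 0. s²Y - 9s - 0 + 100Y = 0. Y(s² + 100) = 9s. Y = (9s)/(s² + 100). Inverting: y(t) = 9cos(10t)

Final answer: y(t) = 9cos(10t)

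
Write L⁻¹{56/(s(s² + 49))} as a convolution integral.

56/(s(s² + 49)) = (1/s)·(56/(s² + 49)) = L{1}·L{8·sin(7t)}. So f(t) = 1*(8·sin(7t)) = ∫₀ᵗ 8·sin(7τ) dτ

Final answer: ∫₀ᵗ 8·sin(7τ) dτ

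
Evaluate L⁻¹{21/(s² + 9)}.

This is the form c·a/(s² + a²) with a = 3, c = 7. L⁻¹ = 7·sin(3t)

Final answer: 7·sin(3t)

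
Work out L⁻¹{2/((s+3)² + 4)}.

Form: b/((s-a)² + b²) → e^(at)sin(bt). With a=-3, b=2

Final answer: e^(-3t)·sin(2t)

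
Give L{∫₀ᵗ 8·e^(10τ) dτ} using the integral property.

L{∫₀ᵗ f(τ)dτ} = F(s)/s with F(s) = 8/(s-10), so L{∫₀ᵗ 8·e^(10τ) dτ} = 8/(s(s-10))

Final answer: 8/(s(s-10))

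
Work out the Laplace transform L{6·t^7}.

L{t^n} = n!/s^(n+1), so L{t^7} = 5040/s^8. Then L{6·t^7} = 6·5040/s^8 = 30240/s^8

Final answer: 30240/s^8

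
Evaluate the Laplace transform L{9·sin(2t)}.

L{sin(ωt)} = ω/(s² + ω²), so L{sin(2t)} = 2/(s² + 4). Then L{9·sin(2t)} = 9·2/(s² + 4) = 18/(s² + 4)

Final answer: 18/(s² + 4)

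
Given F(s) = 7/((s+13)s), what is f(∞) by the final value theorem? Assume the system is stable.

f(∞) = lim_{s→0} sF(s) = lim_{s→0} 7/(s+13) = 7/13

Final answer: 7/13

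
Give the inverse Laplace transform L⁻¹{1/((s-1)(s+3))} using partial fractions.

Decompose: A/(s-1) + B/(s+3). A = 1/4, B = -1/4. f(t) = (e^t - e^(-3t))/4

Final answer: (e^t - e^(-3t))/4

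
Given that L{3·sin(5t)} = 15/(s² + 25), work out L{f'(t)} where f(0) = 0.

L{f'(t)} = s·F(s) - f(0) = s·15/(s² + 25) - 0 = 15s/(s² + 25)

Final answer: 15s/(s² + 25)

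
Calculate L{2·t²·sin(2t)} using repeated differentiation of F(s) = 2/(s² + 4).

F(s) = 2/(s² + 4). F'(s) = -4s/(s² + 4)². F''(s) = -4(4 - 3s²)/(s² + 4)³ = (12s² - 16)/(s² + 4)³. So L{t²·sin(2t)} = (-1)² F''(s) = (12s² - 16)/(s² + 4)³. Then L{2·t²·sin(2t)} = 2·(12s² - 16)/(s² + 4)³ = (24s² - 32)/(s² + 4)³

Final answer: (24s² - 32)/(s² + 4)³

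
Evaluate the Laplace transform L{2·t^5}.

L{t^n} = n!/s^(n+1), so L{t^5} = 120/s^6. Then L{2·t^5} = 2·120/s^6 = 240/s^6

Final answer: 240/s^6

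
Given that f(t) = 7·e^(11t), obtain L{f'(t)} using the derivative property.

f(0) = 7, F(s) = 7/(s-11). L{f'(t)} = s·F(s) - f(0) = 7s/(s-11) - 7 = (7s - 7(s-11))/(s-11) = 77/(s-11)

Final answer: 77/(s-11)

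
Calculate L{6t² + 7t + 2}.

L{6t² + 7t + 2} = 6·2/s³ + 7/s² + 2/s = 12/s³ + 7/s² + 2/s

Final answer: 12/s³ + 7/s² + 2/s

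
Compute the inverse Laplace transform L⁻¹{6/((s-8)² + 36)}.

Using frequency shift, L⁻¹{6/((s-8)² + 36)} = e^(8t)·sin(6t)

Final answer: e^(8t)·sin(6t)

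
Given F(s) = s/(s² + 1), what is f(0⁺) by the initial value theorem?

f(0⁺) = lim_{s→∞} s·s/(s² + 1) = lim_{s→∞} s²/(s² + 1) = 1

Final answer: 1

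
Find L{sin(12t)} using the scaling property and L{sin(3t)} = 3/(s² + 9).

Using L{f(at)} = (1/a)F(s/a) with a=4: L{sin(12t)} = (1/4) · 3/((s/4)² + 9) = (1/4) · 3·16/(s² + 144) = 12/(s² + 144)

Final answer: 12/(s² + 144)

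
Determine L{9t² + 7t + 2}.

L{9t² + 7t + 2} = 9·2/s³ + 7/s² + 2/s = 18/s³ + 7/s² + 2/s

Final answer: 18/s³ + 7/s² + 2/s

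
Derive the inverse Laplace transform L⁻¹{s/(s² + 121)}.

L⁻¹{s/(s² + 121)} = cos(11t)

Final answer: cos(11t)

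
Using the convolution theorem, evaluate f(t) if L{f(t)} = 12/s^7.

12/s^7 = (12/s)·(1/s^6) = L{12}·L{t^5/120}. By convolution, f(t) = 12*t^5/120 = ∫₀ᵗ 12·τ^5/120 dτ = 12·t^6/720

Final answer: 12·t^6/720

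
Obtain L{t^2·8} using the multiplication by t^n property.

L{8} = 8/s. d^1/ds^1[1/s] = -1/s². d^2/ds^2[1/s] = 2/s^3. So L{t^2} = (-1)^{2}·2/s^3 = 2/s^3. Then L{t^2·8} = 8·2/s^3 = 16/s^3

Final answer: 16/s^3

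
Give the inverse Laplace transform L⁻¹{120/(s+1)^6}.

L⁻¹{n!/(s-a)^(n+1)} = t^n·e^(at), so L⁻¹{120/(s+1)^6} = t^5·e^(-t)

Final answer: t^5·e^(-t)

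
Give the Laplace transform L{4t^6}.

L{4t^6} = 4 · L{t^6} = 4 · 720/s^7 = 2880/s^7

Final answer: 2880/s^7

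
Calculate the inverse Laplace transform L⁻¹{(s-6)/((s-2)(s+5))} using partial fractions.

Using partial fractions, f(t) = (-4e^(2t) + 11e^(-5t))/7

Final answer: (-4e^(2t) + 11e^(-5t))/7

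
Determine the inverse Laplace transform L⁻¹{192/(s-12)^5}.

L⁻¹{n!/(s-a)^(n+1)} = t^n·e^(at) with n=4, a=12. So L⁻¹{24/(s-12)^5} = t^4·e^(12t), and L⁻¹{192/(s-12)^5} = (192/24)·t^4·e^(12t) = 8·t^4·e^(12t)

Final answer: 8·t^4·e^(12t)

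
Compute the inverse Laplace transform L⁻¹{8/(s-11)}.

L⁻¹{1/(s-a)} = e^(at), so L⁻¹{1/(s-11)} = e^(11t), and L⁻¹{8/(s-11)} = 8·e^(11t)

Final answer: 8·e^(11t)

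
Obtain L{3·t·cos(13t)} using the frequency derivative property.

L{cos(13t)} = s/(s² + 169). Derivative: d/ds[s/(s² + 169)] = [(s² + 169) - s·2s]/(s² + 169)² = (169 - s²)/(s² + 169)². So L{t·cos(13t)} = -F'(s) = (s² - 169)/(s² + 169)². Then L{3·t·cos(13t)} = 3·(s² - 169)/(s² + 169)²

Final answer: 3·(s² - 169)/(s² + 169)²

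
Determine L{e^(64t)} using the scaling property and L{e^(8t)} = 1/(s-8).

Using L{f(at)} = (1/a)F(s/a) with a=8 and f(t) = e^(8t): L{e^(64t)} = (1/8) · 1/((s/8)-8) = (1/8) · 8/(s-64) = 1/(s-64)

Final answer: 1/(s-64)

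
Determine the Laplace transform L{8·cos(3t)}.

L{cos(ωt)} = s/(s² + ω²), so L{cos(3t)} = s/(s² + 9). Then L{8·cos(3t)} = 8·s/(s² + 9) = 8s/(s² + 9)

Final answer: 8s/(s² + 9)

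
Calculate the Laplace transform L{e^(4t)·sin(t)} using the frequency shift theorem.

Frequency shift: L{e^(at)f(t)} = F(s-a). L{e^(4t)·sin(t)} = 1/((s-4)² + 1)

Final answer: 1/((s-4)² + 1)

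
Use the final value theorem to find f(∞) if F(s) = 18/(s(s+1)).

f(∞) = lim_{s→0} s·18/(s(s+1)) = lim_{s→0} 18/(s+1) = 18/1 = 18

Final answer: 18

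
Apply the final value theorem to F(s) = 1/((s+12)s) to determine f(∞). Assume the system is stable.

f(∞) = lim_{s→0} sF(s) = lim_{s→0} 1/(s+12) = 1/12

Final answer: 1/12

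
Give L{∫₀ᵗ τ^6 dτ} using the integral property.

L{∫₀ᵗ f(τ)dτ} = F(s)/s with f(t) = t^6. F(s) = 720/s^7, so L{∫₀ᵗ τ^6 dτ} = (720/s^7)/s = 720/s^8. (Check: ∫₀ᵗ τ^6 dτ = t^7/7.)

Final answer: 720/s^8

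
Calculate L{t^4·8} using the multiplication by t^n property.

L{8} = 8/s. d^1/ds^1[1/s] = -1/s². d^2/ds^2[1/s] = 2/s^3. d^3/ds^3[1/s] = -6/s^4. d^4/ds^4[1/s] = 24/s^5. So L{t^4} = (-1)^{4}·24/s^5 = 24/s^5. Then L{t^4·8} = 8·24/s^5 = 192/s^5

Final answer: 192/s^5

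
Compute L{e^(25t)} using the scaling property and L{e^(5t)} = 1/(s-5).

Using L{f(at)} = (1/a)F(s/a) with a=5 and f(t) = e^(5t): L{e^(25t)} = (1/5) · 1/((s/5)-5) = (1/5) · 5/(s-25) = 1/(s-25)

Final answer: 1/(s-25)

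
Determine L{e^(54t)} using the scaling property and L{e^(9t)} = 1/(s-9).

Using L{f(at)} = (1/a)F(s/a) with a=6 and f(t) = e^(9t): L{e^(54t)} = (1/6) · 1/((s/6)-9) = (1/6) · 6/(s-54) = 1/(s-54)

Final answer: 1/(s-54)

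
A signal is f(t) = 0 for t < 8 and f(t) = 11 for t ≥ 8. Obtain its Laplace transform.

f(t) = 11·u(t-8). L{u(t-8)} = e^(-8s)/s, so L{f(t)} = 11·e^(-8s)/s

Final answer: 11·e^(-8s)/s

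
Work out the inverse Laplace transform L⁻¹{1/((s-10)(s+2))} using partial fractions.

Decompose: A/(s-10) + B/(s+2). A = 1/12, B = -1/12. f(t) = (e^(10t) - e^(-2t))/12

Final answer: (e^(10t) - e^(-2t))/12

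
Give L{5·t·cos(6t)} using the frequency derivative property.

L{cos(6t)} = s/(s² + 36). Derivative: d/ds[s/(s² + 36)] = [(s² + 36) - s·2s]/(s² + 36)² = (36 - s²)/(s² + 36)². So L{t·cos(6t)} = -F'(s) = (s² - 36)/(s² + 36)². Then L{5·t·cos(6t)} = 5·(s² - 36)/(s² + 36)²

Final answer: 5·(s² - 36)/(s² + 36)²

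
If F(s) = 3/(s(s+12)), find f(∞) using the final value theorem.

f(∞) = lim_{s→0} s·3/(s(s+12)) = lim_{s→0} 3/(s+12) = 3/12 = 1/4

Final answer: 1/4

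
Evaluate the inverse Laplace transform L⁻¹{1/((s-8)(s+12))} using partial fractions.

Decompose: A/(s-8) + B/(s+12). A = 1/20, B = -1/20. f(t) = (e^(8t) - e^(-12t))/20

Final answer: (e^(8t) - e^(-12t))/20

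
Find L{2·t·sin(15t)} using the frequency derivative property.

L{sin(15t)} = 15/(s² + 225). By L{t·f(t)} = -F'(s): -d/ds[15/(s² + 225)] = -(15)·(-2s)/(s² + 225)² = 30s/(s² + 225)². Then L{2·t·sin(15t)} = 2·30s/(s² + 225)² = 60s/(s² + 225)²

Final answer: 60s/(s² + 225)²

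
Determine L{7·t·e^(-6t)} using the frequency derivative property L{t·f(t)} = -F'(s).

L{e^(-6t)} = 1/(s+6). By frequency derivative: L{t·e^(-6t)} = -d/ds[1/(s+6)] = -(-1)/(s+6)² = 1/(s+6)². Then L{7·t·e^(-6t)} = 7·1/(s+6)² = 7/(s+6)²

Final answer: 7/(s+6)²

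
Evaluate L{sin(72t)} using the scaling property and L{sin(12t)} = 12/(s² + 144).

Using L{f(at)} = (1/a)F(s/a) with a=6: L{sin(72t)} = (1/6) · 12/((s/6)² + 144) = (1/6) · 12·36/(s² + 5184) = 72/(s² + 5184)

Final answer: 72/(s² + 5184)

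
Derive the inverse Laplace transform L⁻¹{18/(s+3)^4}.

L⁻¹{n!/(s-a)^(n+1)} = t^n·e^(at) with n=3, a=-3. So L⁻¹{6/(s+3)^4} = t^3·e^(-3t), and L⁻¹{18/(s+3)^4} = (18/6)·t^3·e^(-3t) = 3·t^3·e^(-3t)

Final answer: 3·t^3·e^(-3t)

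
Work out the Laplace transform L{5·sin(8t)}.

L{sin(ωt)} = ω/(s² + ω²), so L{sin(8t)} = 8/(s² + 64). Then L{5·sin(8t)} = 5·8/(s² + 64) = 40/(s² + 64)

Final answer: 40/(s² + 64)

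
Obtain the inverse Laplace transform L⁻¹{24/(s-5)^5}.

L⁻¹{n!/(s-a)^(n+1)} = t^n·e^(at), so L⁻¹{24/(s-5)^5} = t^4·e^(5t)

Final answer: t^4·e^(5t)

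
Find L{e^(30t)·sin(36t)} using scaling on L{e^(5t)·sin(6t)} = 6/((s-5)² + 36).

Scaling with a=6: L{e^(30t)·sin(36t)} = (1/6) · 6/((s/6-5)² + 36). Simplifying: 36/((s-30)² + 1296)

Final answer: 36/((s-30)² + 1296)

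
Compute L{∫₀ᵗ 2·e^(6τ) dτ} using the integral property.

L{∫₀ᵗ f(τ)dτ} = F(s)/s with F(s) = 2/(s-6), so L{∫₀ᵗ 2·e^(6τ) dτ} = 2/(s(s-6))

Final answer: 2/(s(s-6))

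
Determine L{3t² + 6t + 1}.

L{3t² + 6t + 1} = 3·2/s³ + 6/s² + 1/s = 6/s³ + 6/s² + 1/s

Final answer: 6/s³ + 6/s² + 1/s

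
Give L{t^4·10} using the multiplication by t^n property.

L{10} = 10/s. d^1/ds^1[1/s] = -1/s². d^2/ds^2[1/s] = 2/s^3. d^3/ds^3[1/s] = -6/s^4. d^4/ds^4[1/s] = 24/s^5. So L{t^4} = (-1)^{4}·24/s^5 = 24/s^5. Then L{t^4·10} = 10·24/s^5 = 240/s^5

Final answer: 240/s^5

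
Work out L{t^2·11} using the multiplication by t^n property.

L{11} = 11/s. d^1/ds^1[1/s] = -1/s². d^2/ds^2[1/s] = 2/s^3. So L{t^2} = (-1)^{2}·2/s^3 = 2/s^3. Then L{t^2·11} = 11·2/s^3 = 22/s^3

Final answer: 22/s^3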